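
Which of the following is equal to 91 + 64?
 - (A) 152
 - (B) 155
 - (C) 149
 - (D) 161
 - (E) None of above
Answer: B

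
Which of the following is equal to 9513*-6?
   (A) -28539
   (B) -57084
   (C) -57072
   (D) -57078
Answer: D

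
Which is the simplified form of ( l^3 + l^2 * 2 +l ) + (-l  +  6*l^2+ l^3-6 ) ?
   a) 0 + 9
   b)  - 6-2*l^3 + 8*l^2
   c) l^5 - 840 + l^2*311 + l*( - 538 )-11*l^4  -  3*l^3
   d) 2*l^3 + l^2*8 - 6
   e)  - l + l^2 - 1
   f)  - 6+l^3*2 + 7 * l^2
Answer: d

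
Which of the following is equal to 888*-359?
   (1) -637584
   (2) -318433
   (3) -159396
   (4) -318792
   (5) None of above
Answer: 4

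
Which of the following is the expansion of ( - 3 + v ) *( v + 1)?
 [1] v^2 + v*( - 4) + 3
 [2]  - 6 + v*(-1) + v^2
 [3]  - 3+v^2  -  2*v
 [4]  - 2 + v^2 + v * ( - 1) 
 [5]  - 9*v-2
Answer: 3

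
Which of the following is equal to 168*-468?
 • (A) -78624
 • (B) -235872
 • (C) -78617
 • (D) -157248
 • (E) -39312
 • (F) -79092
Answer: A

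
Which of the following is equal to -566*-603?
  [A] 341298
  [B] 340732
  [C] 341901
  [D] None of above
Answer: A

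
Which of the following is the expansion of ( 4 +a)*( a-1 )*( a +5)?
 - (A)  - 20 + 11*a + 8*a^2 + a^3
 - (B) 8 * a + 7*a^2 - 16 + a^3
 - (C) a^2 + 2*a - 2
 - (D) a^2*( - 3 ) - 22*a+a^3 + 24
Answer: A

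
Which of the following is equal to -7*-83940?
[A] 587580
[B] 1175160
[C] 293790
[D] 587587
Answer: A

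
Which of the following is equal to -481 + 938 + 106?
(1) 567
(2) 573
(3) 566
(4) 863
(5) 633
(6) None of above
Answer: 6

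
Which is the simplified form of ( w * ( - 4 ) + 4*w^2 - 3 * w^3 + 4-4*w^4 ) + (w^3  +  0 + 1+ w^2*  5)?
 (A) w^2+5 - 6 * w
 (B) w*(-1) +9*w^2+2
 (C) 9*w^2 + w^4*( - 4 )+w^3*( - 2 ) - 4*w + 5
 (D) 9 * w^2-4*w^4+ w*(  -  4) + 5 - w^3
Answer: C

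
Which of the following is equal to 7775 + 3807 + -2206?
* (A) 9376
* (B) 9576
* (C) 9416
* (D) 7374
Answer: A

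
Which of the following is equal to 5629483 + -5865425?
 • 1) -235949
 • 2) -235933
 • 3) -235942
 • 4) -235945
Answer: 3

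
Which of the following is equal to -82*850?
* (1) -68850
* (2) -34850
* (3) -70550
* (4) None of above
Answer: 4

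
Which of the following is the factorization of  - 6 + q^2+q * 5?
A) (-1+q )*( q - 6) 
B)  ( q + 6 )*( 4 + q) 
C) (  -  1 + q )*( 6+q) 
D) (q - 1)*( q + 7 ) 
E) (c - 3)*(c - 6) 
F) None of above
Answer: C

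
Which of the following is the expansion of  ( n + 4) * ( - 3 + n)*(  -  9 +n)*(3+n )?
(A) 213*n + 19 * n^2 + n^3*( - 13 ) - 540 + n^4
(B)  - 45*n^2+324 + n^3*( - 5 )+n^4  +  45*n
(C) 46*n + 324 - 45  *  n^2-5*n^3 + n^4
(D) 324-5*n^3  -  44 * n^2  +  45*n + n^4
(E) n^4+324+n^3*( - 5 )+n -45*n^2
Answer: B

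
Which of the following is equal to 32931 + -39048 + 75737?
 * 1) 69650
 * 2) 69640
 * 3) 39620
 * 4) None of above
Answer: 4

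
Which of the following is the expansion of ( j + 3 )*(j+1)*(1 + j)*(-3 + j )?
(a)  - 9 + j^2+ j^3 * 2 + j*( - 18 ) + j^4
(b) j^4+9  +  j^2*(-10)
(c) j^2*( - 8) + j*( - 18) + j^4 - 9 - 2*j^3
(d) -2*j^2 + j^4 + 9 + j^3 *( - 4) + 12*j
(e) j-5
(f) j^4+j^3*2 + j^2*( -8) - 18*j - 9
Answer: f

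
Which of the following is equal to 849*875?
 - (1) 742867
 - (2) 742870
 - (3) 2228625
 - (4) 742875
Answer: 4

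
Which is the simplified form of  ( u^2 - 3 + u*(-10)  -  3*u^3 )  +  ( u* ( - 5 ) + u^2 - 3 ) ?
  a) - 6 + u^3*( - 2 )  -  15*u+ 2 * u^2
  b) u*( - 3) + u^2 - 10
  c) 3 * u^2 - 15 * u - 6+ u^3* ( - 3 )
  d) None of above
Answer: d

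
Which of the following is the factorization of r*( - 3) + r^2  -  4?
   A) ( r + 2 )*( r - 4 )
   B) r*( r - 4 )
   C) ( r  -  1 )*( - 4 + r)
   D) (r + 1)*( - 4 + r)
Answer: D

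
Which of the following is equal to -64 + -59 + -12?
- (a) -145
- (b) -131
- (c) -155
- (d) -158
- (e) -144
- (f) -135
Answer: f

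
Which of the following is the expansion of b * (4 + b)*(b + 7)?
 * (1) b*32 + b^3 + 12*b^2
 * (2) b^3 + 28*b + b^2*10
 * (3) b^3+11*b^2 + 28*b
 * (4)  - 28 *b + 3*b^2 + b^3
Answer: 3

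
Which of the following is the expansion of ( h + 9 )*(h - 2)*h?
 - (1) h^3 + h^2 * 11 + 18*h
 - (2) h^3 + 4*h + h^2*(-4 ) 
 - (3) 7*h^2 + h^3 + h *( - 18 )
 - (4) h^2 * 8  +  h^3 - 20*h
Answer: 3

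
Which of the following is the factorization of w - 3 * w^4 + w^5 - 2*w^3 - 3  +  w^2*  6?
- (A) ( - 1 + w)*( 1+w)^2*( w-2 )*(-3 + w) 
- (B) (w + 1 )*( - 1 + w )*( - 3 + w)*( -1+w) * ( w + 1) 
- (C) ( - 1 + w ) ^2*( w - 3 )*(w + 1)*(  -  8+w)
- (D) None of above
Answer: B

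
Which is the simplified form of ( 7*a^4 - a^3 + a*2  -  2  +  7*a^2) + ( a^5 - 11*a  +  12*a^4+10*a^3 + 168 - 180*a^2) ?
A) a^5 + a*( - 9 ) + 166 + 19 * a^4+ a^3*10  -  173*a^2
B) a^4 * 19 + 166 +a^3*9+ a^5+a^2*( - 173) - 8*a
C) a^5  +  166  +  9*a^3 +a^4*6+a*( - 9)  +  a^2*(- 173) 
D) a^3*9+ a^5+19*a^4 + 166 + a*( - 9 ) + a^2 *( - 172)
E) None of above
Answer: E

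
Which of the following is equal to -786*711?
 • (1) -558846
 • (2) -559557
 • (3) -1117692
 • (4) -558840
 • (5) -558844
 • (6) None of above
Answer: 1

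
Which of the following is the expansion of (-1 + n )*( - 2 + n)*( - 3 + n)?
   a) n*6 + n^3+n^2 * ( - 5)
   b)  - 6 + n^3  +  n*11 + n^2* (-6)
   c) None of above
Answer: b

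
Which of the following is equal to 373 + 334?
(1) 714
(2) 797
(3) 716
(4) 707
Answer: 4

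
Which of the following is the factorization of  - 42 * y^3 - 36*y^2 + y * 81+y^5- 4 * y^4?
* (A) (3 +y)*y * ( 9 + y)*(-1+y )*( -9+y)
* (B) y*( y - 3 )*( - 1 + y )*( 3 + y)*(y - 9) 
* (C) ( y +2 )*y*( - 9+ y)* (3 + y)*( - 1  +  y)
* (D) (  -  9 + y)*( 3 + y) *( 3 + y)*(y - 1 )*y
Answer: D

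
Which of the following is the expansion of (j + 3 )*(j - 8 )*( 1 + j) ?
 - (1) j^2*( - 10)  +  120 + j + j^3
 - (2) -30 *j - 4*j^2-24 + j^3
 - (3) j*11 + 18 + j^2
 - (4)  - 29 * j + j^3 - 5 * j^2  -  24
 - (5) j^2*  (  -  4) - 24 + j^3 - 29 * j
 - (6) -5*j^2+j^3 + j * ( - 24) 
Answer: 5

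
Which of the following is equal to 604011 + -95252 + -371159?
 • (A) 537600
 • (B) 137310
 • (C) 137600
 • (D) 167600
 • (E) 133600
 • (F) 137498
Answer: C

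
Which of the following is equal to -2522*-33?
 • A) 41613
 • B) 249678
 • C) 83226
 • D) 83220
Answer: C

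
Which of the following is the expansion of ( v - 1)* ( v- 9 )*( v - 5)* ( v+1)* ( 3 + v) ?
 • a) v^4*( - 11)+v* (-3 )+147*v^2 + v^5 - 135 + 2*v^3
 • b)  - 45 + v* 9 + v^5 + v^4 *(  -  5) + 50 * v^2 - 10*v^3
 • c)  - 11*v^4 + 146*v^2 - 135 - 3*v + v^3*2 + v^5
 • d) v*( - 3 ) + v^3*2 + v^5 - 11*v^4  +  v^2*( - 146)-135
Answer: c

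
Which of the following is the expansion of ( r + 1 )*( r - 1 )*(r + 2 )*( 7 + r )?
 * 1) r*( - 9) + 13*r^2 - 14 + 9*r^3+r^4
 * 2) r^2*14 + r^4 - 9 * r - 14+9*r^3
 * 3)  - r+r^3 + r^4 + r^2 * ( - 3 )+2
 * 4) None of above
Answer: 1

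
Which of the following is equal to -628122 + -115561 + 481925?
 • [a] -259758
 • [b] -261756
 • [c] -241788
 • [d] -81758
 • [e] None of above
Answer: e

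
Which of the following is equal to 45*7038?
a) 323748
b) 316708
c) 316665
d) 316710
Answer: d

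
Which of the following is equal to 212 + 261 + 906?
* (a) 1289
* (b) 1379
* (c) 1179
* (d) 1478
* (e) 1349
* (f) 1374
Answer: b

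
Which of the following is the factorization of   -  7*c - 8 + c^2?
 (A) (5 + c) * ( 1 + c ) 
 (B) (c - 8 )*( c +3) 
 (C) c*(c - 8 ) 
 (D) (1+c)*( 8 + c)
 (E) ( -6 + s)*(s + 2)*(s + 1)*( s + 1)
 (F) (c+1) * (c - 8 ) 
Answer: F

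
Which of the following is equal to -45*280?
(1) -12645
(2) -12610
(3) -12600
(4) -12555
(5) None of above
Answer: 3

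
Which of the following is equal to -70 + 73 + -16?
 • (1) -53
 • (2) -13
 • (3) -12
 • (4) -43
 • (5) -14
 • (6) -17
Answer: 2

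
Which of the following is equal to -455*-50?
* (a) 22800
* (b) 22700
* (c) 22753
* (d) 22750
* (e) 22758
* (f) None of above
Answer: d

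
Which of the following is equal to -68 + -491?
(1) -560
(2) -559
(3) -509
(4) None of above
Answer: 2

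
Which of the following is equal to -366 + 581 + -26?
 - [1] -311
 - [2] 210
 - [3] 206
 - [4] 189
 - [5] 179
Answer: 4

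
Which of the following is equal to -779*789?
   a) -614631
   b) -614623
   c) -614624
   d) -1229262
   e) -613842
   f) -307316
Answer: a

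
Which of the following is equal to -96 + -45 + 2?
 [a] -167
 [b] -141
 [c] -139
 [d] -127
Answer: c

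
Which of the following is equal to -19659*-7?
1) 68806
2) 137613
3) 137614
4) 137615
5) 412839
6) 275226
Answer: 2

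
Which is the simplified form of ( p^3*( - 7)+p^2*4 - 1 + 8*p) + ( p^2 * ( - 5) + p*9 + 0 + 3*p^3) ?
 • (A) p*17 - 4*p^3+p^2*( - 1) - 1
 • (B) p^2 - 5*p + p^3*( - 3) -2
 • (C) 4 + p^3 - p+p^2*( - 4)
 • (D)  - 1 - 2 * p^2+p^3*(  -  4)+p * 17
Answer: A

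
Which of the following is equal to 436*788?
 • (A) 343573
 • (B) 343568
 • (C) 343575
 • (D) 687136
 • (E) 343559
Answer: B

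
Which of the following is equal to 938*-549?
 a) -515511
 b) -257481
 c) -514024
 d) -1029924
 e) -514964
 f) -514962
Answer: f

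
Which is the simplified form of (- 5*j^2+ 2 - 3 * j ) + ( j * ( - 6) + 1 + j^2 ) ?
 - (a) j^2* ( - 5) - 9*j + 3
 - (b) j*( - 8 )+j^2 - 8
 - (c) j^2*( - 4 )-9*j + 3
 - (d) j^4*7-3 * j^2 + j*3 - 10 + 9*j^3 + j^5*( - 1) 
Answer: c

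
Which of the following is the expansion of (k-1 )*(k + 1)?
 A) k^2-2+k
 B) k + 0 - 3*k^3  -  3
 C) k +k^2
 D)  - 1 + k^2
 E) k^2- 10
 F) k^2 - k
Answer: D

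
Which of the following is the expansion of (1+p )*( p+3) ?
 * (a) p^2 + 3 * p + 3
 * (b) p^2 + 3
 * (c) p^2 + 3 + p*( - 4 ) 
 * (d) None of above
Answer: d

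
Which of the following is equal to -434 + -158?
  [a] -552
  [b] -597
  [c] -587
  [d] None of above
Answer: d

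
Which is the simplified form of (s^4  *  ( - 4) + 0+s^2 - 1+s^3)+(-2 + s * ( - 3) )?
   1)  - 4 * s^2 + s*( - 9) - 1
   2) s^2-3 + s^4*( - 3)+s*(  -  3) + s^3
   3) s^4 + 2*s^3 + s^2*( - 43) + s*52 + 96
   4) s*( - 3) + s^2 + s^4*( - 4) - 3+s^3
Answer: 4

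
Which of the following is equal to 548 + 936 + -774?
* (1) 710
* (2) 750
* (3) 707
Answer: 1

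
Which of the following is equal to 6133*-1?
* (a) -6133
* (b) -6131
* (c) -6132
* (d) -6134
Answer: a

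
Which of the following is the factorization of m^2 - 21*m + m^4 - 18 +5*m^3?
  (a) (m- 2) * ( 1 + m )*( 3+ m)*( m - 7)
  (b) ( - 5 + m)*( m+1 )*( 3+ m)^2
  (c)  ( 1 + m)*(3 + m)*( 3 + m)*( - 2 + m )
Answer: c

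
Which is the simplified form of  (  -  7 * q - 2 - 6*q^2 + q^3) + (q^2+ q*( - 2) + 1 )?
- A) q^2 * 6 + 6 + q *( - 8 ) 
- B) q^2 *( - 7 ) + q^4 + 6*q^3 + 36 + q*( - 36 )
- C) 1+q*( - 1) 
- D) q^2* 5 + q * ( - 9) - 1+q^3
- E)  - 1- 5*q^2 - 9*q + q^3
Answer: E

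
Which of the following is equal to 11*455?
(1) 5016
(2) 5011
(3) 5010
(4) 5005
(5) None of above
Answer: 4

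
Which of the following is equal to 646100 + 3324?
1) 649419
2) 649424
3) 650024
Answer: 2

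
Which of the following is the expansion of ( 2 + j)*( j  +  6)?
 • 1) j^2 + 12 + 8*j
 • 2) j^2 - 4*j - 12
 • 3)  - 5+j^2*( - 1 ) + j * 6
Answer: 1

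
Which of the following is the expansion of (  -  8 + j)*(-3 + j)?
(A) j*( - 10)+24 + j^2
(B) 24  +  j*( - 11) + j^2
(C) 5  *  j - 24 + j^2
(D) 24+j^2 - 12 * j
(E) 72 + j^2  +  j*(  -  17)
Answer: B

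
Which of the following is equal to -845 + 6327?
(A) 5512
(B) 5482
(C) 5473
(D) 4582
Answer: B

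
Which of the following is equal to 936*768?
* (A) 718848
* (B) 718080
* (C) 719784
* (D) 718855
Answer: A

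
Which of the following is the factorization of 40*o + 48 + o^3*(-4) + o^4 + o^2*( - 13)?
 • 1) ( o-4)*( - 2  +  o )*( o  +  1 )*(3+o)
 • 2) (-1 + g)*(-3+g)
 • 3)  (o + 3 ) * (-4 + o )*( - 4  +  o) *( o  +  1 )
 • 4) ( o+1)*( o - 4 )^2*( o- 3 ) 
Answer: 3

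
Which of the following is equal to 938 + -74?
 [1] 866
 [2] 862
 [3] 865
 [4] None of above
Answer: 4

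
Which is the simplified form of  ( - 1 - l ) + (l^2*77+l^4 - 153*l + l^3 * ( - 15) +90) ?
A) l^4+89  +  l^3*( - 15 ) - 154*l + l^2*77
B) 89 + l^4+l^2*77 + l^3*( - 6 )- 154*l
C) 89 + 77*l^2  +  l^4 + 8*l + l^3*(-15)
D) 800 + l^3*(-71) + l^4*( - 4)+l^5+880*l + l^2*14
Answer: A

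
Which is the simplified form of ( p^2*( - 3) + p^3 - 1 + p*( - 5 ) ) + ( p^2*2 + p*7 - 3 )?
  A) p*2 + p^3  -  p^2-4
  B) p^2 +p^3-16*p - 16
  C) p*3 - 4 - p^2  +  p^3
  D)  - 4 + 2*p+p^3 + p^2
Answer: A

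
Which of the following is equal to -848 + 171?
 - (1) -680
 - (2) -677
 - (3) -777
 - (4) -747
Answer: 2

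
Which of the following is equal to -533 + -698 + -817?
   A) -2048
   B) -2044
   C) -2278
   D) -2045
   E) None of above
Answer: A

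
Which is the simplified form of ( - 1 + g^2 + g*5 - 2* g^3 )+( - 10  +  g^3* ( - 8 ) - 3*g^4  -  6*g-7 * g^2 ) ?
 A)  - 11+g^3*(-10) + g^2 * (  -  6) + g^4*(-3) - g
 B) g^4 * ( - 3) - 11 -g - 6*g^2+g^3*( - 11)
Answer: A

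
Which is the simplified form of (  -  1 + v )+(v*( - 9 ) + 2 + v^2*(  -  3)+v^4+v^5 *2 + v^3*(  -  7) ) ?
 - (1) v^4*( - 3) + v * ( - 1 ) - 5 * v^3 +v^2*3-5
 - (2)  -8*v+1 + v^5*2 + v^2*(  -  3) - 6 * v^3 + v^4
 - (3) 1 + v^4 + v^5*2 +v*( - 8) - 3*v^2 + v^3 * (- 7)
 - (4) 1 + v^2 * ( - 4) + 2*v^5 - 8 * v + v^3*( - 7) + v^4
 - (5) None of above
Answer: 3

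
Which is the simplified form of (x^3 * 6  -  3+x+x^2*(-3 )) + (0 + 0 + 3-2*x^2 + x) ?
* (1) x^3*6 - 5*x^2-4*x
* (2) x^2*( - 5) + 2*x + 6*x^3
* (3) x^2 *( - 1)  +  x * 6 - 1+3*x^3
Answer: 2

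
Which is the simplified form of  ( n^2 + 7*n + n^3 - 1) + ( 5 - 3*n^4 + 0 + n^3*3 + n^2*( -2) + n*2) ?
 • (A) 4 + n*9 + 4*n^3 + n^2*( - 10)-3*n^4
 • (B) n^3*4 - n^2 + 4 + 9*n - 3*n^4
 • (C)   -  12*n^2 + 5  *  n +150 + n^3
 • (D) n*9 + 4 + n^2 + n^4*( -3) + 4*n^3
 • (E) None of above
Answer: B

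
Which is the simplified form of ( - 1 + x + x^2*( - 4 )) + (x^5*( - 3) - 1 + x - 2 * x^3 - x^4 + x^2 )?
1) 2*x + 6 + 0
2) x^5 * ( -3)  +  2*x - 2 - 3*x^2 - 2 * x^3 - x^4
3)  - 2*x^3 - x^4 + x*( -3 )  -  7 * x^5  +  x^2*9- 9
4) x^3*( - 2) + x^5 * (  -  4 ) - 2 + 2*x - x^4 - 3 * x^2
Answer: 2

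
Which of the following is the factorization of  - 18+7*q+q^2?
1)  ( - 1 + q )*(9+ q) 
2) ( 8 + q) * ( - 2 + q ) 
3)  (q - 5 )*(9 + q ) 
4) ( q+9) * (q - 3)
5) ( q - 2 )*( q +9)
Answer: 5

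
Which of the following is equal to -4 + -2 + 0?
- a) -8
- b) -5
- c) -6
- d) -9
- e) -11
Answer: c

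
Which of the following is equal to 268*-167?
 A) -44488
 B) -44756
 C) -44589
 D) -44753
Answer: B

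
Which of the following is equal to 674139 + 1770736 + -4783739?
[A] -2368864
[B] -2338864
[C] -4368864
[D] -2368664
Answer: B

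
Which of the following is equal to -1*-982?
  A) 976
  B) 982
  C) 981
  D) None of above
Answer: B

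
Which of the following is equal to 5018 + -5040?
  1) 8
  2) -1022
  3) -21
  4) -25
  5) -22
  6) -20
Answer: 5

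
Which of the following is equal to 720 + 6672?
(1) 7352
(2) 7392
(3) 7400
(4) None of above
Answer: 2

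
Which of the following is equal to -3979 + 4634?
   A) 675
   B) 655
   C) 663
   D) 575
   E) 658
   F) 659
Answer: B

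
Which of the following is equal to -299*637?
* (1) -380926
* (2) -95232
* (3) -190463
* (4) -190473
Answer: 3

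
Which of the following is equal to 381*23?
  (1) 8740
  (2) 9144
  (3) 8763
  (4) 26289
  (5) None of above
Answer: 3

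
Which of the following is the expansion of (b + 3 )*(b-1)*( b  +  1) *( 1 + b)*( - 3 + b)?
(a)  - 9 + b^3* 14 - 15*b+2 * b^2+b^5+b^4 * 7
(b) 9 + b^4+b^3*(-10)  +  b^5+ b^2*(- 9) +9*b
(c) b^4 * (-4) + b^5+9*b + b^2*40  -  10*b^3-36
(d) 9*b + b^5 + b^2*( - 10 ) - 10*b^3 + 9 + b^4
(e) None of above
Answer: d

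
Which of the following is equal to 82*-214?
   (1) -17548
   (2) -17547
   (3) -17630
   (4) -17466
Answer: 1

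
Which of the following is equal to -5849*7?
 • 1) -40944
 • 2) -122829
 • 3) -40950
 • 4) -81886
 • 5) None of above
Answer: 5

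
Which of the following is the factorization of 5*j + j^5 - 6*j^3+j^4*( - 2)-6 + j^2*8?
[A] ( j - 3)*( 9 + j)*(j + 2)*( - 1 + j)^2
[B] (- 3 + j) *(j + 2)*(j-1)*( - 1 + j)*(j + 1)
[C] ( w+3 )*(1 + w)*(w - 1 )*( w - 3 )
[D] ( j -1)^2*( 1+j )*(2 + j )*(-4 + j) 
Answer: B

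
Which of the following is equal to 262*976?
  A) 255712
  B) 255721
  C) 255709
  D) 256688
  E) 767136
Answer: A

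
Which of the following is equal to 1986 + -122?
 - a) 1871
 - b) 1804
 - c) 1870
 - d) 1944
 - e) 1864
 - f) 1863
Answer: e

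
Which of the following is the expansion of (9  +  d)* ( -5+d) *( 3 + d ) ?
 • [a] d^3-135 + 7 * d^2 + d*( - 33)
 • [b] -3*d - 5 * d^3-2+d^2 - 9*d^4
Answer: a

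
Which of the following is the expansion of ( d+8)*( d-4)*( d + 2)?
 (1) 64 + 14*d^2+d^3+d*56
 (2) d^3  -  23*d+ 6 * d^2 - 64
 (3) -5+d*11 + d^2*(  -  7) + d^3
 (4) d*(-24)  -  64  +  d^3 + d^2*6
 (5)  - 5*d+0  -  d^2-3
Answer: 4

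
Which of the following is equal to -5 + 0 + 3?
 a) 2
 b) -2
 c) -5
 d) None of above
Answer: b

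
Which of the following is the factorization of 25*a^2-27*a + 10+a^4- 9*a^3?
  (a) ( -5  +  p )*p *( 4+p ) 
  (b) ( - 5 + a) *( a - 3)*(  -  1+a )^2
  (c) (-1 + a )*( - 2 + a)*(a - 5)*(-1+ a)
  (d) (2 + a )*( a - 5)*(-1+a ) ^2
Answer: c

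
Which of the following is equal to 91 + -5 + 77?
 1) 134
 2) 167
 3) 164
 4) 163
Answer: 4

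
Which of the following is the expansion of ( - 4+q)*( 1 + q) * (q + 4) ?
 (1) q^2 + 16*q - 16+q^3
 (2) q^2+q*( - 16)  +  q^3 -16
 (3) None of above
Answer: 2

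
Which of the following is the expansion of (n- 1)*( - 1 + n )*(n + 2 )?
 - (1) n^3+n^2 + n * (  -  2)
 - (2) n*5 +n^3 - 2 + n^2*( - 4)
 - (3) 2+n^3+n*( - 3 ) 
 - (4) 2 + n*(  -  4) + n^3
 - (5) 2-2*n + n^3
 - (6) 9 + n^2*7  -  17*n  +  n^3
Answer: 3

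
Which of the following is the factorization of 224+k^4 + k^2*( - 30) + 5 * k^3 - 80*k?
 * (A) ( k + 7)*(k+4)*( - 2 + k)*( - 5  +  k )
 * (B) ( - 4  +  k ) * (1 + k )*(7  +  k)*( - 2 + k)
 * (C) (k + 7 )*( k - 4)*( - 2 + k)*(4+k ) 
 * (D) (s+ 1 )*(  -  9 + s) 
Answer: C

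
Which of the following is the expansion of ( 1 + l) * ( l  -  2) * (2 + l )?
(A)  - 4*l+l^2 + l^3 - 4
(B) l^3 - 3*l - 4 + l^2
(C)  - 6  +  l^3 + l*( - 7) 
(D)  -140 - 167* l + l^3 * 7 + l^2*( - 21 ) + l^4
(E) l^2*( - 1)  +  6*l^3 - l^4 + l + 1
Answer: A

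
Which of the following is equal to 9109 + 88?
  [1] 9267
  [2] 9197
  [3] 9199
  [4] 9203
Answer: 2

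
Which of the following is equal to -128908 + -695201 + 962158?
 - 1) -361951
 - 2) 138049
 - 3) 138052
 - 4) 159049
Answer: 2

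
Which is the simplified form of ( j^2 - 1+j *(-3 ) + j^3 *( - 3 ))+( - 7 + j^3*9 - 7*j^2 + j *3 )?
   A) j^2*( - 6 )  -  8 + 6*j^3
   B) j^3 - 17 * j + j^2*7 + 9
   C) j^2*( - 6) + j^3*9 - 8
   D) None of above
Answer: A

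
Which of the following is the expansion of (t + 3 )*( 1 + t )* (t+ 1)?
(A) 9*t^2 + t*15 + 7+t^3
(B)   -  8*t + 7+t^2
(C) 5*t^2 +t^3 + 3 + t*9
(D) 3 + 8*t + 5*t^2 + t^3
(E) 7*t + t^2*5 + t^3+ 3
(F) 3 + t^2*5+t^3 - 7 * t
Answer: E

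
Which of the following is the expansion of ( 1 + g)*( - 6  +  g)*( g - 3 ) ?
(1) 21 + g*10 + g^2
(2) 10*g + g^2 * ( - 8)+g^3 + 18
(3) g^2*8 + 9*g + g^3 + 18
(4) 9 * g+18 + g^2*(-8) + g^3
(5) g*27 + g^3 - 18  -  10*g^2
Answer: 4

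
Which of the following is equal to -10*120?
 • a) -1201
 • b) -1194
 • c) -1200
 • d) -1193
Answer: c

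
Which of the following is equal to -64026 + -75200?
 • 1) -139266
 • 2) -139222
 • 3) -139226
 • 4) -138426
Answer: 3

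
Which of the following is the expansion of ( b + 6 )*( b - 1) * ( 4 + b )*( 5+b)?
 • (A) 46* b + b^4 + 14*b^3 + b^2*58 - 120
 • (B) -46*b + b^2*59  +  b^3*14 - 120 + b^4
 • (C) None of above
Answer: C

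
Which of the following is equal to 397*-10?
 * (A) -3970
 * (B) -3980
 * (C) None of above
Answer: A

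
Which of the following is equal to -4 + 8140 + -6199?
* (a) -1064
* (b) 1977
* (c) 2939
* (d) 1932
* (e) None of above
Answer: e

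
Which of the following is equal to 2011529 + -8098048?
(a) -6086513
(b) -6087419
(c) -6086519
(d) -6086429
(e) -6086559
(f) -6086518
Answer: c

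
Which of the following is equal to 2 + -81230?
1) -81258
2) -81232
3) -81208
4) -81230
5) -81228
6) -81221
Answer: 5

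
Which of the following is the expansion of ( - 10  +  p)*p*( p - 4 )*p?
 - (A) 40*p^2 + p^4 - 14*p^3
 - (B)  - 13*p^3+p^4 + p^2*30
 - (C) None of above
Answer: A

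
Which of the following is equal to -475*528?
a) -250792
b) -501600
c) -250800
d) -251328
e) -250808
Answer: c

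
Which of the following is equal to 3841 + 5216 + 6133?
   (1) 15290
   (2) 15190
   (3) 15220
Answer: 2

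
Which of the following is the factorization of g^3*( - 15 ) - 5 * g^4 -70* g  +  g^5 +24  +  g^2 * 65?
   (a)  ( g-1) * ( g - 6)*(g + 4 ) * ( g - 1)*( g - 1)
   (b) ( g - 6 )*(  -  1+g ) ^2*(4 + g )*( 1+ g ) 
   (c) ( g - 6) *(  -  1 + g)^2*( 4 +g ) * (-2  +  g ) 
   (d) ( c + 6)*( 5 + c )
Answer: a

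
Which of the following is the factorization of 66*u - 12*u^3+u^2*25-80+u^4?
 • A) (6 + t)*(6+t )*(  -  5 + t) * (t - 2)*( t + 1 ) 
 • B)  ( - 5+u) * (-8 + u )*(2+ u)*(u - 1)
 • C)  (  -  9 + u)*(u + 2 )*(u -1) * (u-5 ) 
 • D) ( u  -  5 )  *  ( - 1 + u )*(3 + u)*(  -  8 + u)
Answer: B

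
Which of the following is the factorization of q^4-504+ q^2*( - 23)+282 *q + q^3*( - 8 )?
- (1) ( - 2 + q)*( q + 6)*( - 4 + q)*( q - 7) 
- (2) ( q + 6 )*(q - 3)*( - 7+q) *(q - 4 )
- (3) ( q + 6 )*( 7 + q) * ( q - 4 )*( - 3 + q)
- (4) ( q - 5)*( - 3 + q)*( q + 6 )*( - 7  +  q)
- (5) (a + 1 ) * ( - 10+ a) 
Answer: 2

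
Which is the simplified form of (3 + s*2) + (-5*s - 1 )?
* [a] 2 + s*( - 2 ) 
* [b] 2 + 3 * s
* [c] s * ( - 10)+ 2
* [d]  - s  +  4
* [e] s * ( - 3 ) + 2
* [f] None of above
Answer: e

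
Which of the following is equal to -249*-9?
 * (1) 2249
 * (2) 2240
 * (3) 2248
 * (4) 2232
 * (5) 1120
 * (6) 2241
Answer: 6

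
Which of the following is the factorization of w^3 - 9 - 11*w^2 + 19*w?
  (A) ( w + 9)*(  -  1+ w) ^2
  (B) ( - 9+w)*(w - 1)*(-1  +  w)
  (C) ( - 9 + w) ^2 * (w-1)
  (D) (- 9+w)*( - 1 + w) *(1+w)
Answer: B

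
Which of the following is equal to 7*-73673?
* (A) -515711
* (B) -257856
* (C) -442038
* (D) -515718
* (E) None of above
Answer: A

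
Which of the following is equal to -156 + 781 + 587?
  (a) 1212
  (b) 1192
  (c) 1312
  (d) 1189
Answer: a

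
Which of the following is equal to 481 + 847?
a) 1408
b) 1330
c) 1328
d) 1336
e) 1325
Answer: c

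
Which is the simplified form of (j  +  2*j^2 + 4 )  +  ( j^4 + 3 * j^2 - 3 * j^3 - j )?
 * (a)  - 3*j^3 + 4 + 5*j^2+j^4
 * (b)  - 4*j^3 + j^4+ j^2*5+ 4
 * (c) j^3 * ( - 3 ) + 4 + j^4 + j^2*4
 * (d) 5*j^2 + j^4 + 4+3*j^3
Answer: a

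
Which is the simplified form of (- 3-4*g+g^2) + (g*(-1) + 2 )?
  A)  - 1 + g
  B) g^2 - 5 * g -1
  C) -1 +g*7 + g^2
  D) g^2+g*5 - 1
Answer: B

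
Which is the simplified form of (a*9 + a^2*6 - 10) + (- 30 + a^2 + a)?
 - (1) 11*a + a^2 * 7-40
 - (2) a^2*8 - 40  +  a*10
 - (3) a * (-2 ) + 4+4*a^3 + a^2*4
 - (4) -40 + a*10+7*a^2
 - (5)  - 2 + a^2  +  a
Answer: 4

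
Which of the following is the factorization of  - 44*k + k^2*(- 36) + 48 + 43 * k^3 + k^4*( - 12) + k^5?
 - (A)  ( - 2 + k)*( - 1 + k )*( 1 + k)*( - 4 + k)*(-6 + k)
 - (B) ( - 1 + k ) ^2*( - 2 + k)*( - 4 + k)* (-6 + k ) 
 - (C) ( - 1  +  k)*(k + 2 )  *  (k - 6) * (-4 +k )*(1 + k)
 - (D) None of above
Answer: A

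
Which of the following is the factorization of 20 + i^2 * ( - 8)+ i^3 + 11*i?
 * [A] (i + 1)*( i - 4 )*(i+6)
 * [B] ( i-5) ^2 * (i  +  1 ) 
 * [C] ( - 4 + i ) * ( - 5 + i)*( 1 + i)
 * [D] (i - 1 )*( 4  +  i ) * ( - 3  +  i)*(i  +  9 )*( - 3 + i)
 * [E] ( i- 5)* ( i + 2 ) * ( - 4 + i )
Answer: C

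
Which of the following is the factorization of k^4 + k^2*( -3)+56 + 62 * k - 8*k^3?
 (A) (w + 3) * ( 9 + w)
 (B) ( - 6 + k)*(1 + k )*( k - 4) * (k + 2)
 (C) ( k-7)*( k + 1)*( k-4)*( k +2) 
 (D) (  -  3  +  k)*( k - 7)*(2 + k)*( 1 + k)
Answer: C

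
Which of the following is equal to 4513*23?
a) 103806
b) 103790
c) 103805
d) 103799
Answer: d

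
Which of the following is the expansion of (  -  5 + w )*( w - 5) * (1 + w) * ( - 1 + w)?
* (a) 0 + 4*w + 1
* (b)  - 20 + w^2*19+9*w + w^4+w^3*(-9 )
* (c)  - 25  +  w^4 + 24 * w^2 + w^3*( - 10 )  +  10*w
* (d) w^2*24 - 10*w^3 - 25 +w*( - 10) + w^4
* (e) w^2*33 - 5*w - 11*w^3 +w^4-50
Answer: c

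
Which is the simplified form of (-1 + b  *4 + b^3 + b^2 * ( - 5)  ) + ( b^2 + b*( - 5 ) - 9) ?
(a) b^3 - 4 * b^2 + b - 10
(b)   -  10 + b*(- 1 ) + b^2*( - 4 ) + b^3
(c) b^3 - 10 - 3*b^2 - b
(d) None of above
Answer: b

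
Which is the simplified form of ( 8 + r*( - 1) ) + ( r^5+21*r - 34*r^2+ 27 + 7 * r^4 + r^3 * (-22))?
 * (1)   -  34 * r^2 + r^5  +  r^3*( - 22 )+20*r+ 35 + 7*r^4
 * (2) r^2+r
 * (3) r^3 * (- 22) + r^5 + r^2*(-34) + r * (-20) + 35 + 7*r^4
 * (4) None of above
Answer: 1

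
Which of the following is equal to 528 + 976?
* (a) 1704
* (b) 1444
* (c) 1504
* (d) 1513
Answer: c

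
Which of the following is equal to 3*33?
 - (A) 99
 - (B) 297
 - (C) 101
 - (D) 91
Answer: A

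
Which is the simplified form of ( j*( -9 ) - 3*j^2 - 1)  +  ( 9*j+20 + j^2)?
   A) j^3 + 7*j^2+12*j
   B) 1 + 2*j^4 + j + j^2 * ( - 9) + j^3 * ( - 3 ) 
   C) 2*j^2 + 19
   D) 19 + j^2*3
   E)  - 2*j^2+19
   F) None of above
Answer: E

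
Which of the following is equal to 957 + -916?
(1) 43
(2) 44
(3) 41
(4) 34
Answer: 3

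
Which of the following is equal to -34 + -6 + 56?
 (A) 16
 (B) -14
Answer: A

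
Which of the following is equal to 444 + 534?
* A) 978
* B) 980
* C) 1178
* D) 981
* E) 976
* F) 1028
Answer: A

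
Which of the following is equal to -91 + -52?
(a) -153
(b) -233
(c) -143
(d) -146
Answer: c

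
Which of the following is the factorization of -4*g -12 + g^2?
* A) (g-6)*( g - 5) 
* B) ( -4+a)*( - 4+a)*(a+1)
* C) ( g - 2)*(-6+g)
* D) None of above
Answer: D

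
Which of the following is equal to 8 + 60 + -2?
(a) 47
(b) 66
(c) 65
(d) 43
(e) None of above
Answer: b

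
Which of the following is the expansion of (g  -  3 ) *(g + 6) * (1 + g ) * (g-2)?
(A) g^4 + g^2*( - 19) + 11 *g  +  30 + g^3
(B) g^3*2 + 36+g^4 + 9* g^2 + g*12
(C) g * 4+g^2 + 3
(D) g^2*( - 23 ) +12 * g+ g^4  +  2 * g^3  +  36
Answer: D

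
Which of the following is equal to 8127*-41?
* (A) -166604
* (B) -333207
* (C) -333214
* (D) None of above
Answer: B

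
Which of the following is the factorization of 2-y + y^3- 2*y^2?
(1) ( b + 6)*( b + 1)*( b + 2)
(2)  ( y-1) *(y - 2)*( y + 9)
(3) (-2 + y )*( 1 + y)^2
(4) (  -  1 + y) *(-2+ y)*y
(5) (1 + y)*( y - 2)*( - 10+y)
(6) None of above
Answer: 6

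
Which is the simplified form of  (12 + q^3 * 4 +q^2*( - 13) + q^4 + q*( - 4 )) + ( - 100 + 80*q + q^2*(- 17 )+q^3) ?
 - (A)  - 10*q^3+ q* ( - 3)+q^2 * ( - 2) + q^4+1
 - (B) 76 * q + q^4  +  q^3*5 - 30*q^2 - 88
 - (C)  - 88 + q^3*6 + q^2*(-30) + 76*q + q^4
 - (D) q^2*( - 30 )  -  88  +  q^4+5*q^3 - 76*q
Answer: B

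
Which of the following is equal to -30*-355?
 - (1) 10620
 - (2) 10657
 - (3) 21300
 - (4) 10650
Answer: 4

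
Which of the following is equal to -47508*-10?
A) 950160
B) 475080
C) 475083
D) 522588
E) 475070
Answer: B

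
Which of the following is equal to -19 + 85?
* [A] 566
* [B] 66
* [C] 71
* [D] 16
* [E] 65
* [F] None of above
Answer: B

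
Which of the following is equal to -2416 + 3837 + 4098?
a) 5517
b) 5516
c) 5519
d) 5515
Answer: c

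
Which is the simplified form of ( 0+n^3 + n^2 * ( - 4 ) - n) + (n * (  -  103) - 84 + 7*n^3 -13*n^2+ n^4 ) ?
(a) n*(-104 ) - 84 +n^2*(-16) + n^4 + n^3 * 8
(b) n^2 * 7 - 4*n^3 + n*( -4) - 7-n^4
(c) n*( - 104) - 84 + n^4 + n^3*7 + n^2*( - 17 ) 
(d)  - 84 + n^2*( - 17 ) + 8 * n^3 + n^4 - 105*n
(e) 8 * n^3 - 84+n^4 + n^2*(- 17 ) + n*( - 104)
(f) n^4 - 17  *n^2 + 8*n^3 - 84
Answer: e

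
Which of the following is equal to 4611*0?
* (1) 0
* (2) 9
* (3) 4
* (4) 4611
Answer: 1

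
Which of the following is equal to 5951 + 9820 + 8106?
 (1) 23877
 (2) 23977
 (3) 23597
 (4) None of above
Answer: 1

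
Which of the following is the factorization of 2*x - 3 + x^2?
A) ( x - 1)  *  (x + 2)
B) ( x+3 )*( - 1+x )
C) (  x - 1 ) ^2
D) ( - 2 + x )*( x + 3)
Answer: B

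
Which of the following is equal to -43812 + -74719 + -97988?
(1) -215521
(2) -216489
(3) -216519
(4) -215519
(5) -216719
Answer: 3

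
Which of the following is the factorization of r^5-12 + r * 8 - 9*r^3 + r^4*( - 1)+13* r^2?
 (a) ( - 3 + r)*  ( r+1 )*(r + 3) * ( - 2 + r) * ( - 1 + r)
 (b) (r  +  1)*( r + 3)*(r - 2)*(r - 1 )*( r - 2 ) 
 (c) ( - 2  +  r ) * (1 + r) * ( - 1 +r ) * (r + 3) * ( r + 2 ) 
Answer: b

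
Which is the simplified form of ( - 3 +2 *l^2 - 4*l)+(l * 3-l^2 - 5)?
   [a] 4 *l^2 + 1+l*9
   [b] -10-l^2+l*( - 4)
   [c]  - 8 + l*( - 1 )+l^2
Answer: c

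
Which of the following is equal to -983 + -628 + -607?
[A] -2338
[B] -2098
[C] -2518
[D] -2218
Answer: D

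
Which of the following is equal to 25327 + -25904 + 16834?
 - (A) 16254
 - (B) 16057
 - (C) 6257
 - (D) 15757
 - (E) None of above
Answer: E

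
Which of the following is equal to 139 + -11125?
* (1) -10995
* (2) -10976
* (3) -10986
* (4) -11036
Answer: 3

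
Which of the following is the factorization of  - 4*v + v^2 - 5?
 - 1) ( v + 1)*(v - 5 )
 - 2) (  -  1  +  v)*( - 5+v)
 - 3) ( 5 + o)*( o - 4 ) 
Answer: 1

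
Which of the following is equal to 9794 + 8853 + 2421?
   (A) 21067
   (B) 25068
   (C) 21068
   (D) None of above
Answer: C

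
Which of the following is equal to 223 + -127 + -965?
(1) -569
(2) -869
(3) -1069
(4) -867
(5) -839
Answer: 2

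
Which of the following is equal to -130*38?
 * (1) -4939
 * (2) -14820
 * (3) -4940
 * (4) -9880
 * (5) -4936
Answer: 3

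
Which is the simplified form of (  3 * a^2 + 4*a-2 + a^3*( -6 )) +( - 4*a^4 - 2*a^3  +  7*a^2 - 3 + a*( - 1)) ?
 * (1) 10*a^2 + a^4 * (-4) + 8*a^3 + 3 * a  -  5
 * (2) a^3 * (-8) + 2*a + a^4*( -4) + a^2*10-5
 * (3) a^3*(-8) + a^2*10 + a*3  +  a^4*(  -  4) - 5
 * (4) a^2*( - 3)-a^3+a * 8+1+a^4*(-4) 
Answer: 3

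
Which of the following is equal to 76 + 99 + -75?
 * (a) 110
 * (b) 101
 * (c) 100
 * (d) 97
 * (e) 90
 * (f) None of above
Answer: c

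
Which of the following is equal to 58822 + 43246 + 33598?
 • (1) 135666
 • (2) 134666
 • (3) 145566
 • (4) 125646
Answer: 1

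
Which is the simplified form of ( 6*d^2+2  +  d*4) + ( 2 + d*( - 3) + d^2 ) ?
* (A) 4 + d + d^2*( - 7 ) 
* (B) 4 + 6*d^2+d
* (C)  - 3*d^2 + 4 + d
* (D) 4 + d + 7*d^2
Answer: D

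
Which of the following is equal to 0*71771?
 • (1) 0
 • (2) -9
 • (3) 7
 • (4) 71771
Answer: 1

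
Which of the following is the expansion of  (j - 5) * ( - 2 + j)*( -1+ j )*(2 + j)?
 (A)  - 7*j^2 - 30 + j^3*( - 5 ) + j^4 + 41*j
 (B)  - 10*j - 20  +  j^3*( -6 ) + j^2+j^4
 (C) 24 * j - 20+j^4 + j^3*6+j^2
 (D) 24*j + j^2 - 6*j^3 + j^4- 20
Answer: D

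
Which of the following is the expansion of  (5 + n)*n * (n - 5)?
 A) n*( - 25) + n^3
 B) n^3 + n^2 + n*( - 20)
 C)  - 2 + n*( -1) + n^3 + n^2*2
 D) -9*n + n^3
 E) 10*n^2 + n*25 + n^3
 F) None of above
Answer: A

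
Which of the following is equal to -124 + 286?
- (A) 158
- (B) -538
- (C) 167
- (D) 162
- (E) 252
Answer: D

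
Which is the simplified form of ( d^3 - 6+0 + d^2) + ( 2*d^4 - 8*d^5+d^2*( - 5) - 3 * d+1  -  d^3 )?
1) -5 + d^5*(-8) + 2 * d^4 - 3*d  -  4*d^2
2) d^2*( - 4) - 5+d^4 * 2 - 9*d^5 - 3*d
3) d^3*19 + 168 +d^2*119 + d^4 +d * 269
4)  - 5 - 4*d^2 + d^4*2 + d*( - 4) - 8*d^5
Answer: 1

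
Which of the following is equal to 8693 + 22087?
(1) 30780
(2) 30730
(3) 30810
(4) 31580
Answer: 1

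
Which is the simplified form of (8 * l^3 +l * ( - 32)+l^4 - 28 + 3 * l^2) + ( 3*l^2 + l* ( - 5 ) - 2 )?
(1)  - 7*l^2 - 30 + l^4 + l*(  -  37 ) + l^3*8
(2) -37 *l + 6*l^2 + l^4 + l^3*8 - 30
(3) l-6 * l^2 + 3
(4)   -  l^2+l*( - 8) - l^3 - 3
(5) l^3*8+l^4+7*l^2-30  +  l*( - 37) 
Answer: 2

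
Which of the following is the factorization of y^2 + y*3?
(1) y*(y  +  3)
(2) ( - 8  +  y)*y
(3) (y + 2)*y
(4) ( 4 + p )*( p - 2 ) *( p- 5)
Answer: 1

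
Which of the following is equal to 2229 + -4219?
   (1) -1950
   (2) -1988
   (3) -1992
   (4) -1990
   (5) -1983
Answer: 4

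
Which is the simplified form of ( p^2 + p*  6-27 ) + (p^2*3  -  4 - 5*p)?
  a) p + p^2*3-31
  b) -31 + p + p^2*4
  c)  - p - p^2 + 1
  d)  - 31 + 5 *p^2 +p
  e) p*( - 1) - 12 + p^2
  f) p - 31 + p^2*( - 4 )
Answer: b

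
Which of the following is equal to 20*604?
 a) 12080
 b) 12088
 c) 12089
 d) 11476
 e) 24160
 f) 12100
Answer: a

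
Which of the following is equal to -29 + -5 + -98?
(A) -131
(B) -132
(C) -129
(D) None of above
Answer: B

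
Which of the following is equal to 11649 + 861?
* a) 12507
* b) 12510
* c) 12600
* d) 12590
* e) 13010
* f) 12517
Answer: b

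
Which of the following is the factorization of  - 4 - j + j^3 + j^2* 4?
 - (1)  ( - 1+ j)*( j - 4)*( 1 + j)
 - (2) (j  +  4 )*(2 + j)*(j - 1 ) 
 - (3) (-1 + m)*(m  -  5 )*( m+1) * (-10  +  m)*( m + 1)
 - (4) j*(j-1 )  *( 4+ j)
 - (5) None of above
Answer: 5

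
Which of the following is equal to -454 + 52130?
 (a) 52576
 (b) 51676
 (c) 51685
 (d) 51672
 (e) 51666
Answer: b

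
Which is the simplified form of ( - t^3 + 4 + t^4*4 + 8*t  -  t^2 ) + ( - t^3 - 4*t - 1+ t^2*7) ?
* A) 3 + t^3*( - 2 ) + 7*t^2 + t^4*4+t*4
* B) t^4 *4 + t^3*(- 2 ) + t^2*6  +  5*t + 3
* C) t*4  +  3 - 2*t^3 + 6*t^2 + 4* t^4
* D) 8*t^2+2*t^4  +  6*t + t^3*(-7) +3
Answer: C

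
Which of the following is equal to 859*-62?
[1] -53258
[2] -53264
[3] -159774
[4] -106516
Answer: 1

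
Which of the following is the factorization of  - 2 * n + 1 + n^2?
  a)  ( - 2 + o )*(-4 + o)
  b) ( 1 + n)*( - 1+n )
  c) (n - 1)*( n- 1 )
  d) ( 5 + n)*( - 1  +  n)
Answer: c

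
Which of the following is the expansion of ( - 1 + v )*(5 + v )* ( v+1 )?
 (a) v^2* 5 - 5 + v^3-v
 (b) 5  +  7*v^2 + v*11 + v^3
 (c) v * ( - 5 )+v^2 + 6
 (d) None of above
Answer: a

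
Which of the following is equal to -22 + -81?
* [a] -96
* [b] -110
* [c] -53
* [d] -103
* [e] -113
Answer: d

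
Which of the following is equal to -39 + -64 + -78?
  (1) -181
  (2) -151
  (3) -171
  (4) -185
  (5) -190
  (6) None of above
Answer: 1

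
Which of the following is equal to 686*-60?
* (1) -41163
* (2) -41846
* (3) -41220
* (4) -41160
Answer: 4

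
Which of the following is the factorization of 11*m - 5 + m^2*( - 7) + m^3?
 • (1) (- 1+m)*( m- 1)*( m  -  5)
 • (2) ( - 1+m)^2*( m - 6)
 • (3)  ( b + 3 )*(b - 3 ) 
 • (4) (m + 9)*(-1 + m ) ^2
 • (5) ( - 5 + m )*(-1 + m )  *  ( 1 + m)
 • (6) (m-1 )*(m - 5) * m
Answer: 1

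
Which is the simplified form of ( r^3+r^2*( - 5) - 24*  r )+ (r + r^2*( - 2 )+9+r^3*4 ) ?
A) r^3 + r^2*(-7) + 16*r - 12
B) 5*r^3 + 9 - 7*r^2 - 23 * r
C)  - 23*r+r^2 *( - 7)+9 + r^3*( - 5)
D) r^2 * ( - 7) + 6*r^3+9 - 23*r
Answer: B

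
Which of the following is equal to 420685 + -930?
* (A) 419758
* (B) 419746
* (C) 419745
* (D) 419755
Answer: D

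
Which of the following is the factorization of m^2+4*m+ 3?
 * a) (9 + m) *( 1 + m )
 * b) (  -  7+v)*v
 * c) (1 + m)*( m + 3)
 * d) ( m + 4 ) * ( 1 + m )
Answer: c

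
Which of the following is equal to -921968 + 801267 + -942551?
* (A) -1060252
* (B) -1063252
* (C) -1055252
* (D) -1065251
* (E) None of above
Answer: B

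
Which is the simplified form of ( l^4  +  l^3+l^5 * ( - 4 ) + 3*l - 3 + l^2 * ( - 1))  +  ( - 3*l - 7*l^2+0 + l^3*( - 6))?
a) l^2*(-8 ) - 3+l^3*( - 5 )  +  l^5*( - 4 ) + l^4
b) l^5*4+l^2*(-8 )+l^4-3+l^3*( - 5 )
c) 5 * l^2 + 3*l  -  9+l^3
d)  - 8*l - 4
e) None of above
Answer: a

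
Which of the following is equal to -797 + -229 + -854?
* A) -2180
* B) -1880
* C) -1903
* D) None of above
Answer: B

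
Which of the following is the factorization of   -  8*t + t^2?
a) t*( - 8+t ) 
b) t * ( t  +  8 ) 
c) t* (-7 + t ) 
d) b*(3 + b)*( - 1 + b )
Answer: a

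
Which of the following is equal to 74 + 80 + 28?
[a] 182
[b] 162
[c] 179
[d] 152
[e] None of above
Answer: a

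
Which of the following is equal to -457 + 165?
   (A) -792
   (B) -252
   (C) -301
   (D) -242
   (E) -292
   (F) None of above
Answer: E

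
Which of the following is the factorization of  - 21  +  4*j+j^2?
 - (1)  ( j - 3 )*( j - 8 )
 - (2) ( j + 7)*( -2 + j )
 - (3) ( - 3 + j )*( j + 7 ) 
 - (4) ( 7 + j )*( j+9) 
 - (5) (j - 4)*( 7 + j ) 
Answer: 3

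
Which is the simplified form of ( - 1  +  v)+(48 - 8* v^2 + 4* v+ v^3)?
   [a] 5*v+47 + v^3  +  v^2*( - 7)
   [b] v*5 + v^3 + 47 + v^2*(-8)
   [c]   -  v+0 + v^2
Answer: b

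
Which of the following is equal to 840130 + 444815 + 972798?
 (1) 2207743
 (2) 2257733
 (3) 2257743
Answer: 3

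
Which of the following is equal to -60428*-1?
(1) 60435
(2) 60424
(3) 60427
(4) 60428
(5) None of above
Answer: 4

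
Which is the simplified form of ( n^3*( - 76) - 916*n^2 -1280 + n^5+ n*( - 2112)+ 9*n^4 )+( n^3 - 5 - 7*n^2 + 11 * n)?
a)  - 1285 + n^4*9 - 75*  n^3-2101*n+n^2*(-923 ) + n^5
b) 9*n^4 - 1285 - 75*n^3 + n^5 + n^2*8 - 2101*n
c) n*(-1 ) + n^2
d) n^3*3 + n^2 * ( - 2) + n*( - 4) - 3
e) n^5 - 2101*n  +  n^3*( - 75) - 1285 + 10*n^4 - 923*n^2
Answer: a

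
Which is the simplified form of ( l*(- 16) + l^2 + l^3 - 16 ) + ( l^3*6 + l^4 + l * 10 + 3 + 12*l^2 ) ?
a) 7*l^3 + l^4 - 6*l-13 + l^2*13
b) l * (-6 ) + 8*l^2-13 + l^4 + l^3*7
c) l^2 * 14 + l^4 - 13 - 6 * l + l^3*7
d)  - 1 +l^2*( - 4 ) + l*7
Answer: a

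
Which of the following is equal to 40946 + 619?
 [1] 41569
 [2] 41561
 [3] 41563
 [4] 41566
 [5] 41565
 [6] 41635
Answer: 5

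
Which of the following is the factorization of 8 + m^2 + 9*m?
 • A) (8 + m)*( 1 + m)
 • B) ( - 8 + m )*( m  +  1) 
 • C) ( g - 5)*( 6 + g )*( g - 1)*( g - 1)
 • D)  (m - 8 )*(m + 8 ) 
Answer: A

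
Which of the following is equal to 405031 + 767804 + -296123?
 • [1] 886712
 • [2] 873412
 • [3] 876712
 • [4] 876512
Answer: 3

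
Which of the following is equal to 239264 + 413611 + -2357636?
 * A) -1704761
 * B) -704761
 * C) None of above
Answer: A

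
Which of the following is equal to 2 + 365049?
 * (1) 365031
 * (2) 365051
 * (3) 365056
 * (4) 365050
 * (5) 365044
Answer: 2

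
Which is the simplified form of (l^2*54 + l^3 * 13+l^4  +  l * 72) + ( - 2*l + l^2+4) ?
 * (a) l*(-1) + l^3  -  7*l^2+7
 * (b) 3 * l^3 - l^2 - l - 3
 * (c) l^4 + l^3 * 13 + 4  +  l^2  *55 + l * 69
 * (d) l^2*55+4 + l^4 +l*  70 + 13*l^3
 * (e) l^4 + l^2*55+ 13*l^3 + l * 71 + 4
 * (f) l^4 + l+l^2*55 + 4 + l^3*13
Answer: d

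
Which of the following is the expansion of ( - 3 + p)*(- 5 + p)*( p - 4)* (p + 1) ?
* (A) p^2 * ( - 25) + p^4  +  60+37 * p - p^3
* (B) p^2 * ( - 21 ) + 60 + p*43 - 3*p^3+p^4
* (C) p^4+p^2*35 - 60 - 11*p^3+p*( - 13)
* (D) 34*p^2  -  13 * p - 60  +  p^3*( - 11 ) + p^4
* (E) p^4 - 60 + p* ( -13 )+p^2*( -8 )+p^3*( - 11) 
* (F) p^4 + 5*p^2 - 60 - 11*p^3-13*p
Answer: C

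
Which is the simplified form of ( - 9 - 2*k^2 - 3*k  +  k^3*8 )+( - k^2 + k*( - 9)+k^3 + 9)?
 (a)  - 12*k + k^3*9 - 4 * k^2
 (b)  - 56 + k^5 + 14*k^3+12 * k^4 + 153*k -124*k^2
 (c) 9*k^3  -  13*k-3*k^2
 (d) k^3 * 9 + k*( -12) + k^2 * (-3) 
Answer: d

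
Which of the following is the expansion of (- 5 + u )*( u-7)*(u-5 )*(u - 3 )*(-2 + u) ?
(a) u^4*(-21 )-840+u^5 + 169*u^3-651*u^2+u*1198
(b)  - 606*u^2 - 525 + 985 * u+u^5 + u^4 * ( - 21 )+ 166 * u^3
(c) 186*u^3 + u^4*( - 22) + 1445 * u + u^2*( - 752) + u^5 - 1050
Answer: c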